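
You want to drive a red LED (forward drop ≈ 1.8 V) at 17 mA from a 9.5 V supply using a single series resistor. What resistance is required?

R ≈ 0.45 kΩ

The resistor drops V_S − V_D = 9.5 − 1.8 = 7.7 V at 17 mA.
R = 7.7 V / 17 mA = 0.453 kΩ.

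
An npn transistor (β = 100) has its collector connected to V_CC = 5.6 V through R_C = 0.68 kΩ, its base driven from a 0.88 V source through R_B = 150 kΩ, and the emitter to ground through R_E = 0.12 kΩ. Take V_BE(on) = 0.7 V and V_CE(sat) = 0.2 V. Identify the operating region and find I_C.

active; I_C ≈ 0.11 mA

Assume active. Base-emitter loop: I_B = (V_BB − V_BE)/(R_B + (β+1)R_E) = (0.88 − 0.7)/(150 + 101×0.12) = 0.00111 mA.
I_C = β·I_B = 100×0.00111 = 0.111 mA.
V_CE = V_CC − I_C·R_C − I_E·R_E = 5.6 − 0.111×0.68 − 0.112×0.12 = 5.51 V > V_CE(sat), so the active-region assumption holds.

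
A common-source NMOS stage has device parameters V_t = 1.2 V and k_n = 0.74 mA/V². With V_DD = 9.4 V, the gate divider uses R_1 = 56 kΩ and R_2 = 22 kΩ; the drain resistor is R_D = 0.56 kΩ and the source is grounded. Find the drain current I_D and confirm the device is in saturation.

V_G = V_DD·R_2/(R_1+R_2) = 9.4×22/78 = 2.65 V. With the source grounded, V_GS = V_G = 2.65 V.
Assume saturation: I_D = (k_n/2)(V_GS − V_t)² = (0.74/2)×(2.65 − 1.2)² = 0.37×1.45² = 0.779 mA.
V_DS = V_DD − I_D·R_D = 9.4 − 0.779×0.56 = 8.96 V.
Saturation requires V_DS ≥ V_GS − V_t = 1.45 V; 8.96 ≥ 1.45 ✓.

I_D ≈ 0.78 mA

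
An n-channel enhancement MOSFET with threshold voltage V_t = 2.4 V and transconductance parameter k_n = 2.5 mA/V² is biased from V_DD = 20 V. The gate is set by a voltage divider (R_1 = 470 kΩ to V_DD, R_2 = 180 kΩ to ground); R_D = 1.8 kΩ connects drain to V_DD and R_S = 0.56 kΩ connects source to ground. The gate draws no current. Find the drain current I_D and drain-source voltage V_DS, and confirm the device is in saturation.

V_G = V_DD·R_2/(R_1+R_2) = 20×180/650 = 5.54 V.
Assume saturation: I_D = (k_n/2)(V_GS − V_t)² with V_GS = V_G − I_D·R_S = 5.54 − 0.56·I_D.
Substituting gives 0.392·I_D² − 5.39·I_D + 12.3 = 0, with roots I_D = 2.89 or 10.9 mA.
The root I_D = 10.9 mA gives V_GS = -0.549 V ≤ V_t, so take I_D = 2.89 mA.
Then V_GS = 3.92 V and V_DS = V_DD − I_D(R_D+R_S) = 20 − 2.89×2.36 = 13.2 V.
Saturation requires V_DS ≥ V_GS − V_t = 1.52 V; 13.2 ≥ 1.52 ✓.

I_D ≈ 2.9 mA, V_DS ≈ 13 V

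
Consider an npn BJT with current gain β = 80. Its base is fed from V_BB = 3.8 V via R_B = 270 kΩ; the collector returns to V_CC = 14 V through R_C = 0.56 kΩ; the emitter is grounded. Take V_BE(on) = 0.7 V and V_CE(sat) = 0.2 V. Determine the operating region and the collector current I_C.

active; I_C ≈ 0.92 mA

Assume active. Base-emitter loop: I_B = (V_BB − V_BE)/R_B = (3.8 − 0.7)/270 = 0.0115 mA.
I_C = β·I_B = 80×0.0115 = 0.919 mA.
V_CE = V_CC − I_C·R_C = 14 − 0.919×0.56 = 13.5 V > V_CE(sat), so the active-region assumption holds.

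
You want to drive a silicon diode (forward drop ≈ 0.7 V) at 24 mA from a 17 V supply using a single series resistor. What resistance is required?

R ≈ 0.68 kΩ

The resistor drops V_S − V_D = 17 − 0.7 = 16.3 V at 24 mA.
R = 16.3 V / 24 mA = 0.679 kΩ.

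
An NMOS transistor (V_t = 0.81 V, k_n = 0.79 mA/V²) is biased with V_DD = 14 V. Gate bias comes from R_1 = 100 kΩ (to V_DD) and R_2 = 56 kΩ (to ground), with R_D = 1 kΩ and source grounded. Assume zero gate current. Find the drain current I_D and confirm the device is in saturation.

V_G = V_DD·R_2/(R_1+R_2) = 14×56/156 = 5.03 V. With the source grounded, V_GS = V_G = 5.03 V.
Assume saturation: I_D = (k_n/2)(V_GS − V_t)² = (0.79/2)×(5.03 − 0.81)² = 0.395×4.22² = 7.02 mA.
V_DS = V_DD − I_D·R_D = 14 − 7.02×1 = 6.98 V.
Saturation requires V_DS ≥ V_GS − V_t = 4.22 V; 6.98 ≥ 4.22 ✓.

I_D ≈ 7 mA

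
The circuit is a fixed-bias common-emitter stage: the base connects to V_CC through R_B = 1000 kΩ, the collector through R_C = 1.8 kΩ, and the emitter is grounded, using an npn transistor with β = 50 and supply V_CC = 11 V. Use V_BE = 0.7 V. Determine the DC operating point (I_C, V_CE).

Base loop: V_CC = I_B·R_B + V_BE, so I_B = (11 − 0.7)/1000 kΩ = 0.0103 mA.
In the active region I_C = β·I_B = 50 × 0.0103 = 0.515 mA.
Collector loop: V_CE = V_CC − I_C·R_C = 11 − 0.515×1.8 = 10.1 V.
Since V_CE = 10.1 V > V_CE(sat) ≈ 0.2 V, the transistor is in the active region as assumed.

I_C ≈ 0.52 mA, V_CE ≈ 10 V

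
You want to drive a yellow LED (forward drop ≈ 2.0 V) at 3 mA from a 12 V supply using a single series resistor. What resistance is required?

R ≈ 3.3 kΩ

The resistor drops V_S − V_D = 12 − 2.0 = 10 V at 3 mA.
R = 10 V / 3 mA = 3.33 kΩ.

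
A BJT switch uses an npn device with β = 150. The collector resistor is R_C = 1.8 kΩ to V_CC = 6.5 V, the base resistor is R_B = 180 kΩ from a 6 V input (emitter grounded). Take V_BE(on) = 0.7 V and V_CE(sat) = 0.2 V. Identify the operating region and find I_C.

Assume active: I_B = (6 − 0.7)/180 = 0.0294 mA, giving I_C = β·I_B = 4.42 mA.
But then V_CE = 6.5 − 4.42×1.8 = -1.45 V < V_CE(sat) = 0.2 V — impossible in the active region.
So the transistor is saturated. With V_CE = 0.2 V, I_C = (V_CC − 0.2)/R_C = 6.3/1.8 = 3.5 mA.
Check: β·I_B = 4.42 mA > I_C = 3.5 mA, confirming saturation.

saturation; I_C ≈ 3.5 mA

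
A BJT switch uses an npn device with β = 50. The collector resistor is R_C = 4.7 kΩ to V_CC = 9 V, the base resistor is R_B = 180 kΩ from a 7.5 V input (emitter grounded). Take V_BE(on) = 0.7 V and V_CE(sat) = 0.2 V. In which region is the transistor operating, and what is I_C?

Assume active: I_B = (7.5 − 0.7)/180 = 0.0378 mA, giving I_C = β·I_B = 1.89 mA.
But then V_CE = 9 − 1.89×4.7 = 0.122 V < V_CE(sat) = 0.2 V — impossible in the active region.
So the transistor is saturated. With V_CE = 0.2 V, I_C = (V_CC − 0.2)/R_C = 8.8/4.7 = 1.87 mA.
Check: β·I_B = 1.89 mA > I_C = 1.87 mA, confirming saturation.

saturation; I_C ≈ 1.9 mA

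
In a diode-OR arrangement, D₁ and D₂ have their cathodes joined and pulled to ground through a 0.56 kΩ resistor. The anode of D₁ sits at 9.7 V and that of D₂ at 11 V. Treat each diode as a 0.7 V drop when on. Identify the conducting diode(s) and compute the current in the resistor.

Only D₂ conducts; I_R ≈ 18 mA

Assume both conduct. Then node N would need to be at both 9.7−0.7 = 9 V and 11−0.7 = 10.3 V, which is impossible.
Assume only D₂ conducts: V_N = 11 − 0.7 = 10.3 V, so I_R = 10.3/0.56 = 18.4 mA.
Check D₁: its anode-to-cathode voltage is 9.7 − 10.3 = -0.6 V < 0.7 V, so it is off. The assumption is consistent.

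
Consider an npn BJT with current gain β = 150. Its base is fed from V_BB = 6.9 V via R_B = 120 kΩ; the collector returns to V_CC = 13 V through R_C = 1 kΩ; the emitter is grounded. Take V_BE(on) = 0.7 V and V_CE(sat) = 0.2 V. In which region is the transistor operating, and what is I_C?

Assume active. Base-emitter loop: I_B = (V_BB − V_BE)/R_B = (6.9 − 0.7)/120 = 0.0517 mA.
I_C = β·I_B = 150×0.0517 = 7.75 mA.
V_CE = V_CC − I_C·R_C = 13 − 7.75×1 = 5.25 V > V_CE(sat), so the active-region assumption holds.

active; I_C ≈ 7.8 mA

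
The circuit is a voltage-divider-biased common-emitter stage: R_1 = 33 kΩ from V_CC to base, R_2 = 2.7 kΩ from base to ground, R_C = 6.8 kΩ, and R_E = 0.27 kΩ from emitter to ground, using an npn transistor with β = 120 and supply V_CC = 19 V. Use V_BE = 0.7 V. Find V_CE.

V_CE ≈ 1.2 V

Thevenize the base divider: V_Th = V_CC·R_2/(R_1+R_2) = 19×2.7/35.7 = 1.44 V, R_Th = R_1‖R_2 = 2.5 kΩ.
Base-emitter loop: V_Th = I_B·R_Th + V_BE + (β+1)I_B·R_E, so I_B = (1.44 − 0.7) / (2.5 + 121×0.27) = 0.021 mA.
I_C = β·I_B = 120×0.021 = 2.51 mA, and I_E = (β+1)I_B = 2.54 mA.
V_CE = V_CC − I_C·R_C − I_E·R_E = 19 − 2.51×6.8 − 2.54×0.27 = 1.21 V.
V_CE = 1.21 V > 0.2 V confirms active-region operation.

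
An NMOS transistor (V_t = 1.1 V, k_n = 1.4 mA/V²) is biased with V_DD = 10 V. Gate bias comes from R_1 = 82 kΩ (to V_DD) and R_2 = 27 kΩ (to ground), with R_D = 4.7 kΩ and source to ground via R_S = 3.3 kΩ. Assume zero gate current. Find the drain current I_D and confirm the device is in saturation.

I_D ≈ 0.24 mA

V_G = V_DD·R_2/(R_1+R_2) = 10×27/109 = 2.48 V.
Assume saturation: I_D = (k_n/2)(V_GS − V_t)² with V_GS = V_G − I_D·R_S = 2.48 − 3.3·I_D.
Substituting gives 7.62·I_D² − 7.36·I_D + 1.33 = 0, with roots I_D = 0.24 or 0.726 mA.
The root I_D = 0.726 mA gives V_GS = 0.0817 V ≤ V_t, so take I_D = 0.24 mA.
Then V_GS = 1.69 V and V_DS = V_DD − I_D(R_D+R_S) = 10 − 0.24×8 = 8.08 V.
Saturation requires V_DS ≥ V_GS − V_t = 0.585 V; 8.08 ≥ 0.585 ✓.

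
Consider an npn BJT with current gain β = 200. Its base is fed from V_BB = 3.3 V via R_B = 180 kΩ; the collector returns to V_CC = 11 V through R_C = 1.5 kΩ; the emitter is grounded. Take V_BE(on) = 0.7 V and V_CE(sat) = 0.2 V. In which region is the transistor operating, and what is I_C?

Assume active. Base-emitter loop: I_B = (V_BB − V_BE)/R_B = (3.3 − 0.7)/180 = 0.0144 mA.
I_C = β·I_B = 200×0.0144 = 2.89 mA.
V_CE = V_CC − I_C·R_C = 11 − 2.89×1.5 = 6.67 V > V_CE(sat), so the active-region assumption holds.

active; I_C ≈ 2.9 mA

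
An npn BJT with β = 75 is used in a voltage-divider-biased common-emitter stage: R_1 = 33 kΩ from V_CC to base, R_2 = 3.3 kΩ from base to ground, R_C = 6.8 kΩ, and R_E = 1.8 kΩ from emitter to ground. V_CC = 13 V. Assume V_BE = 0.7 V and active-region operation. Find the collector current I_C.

Thevenize the base divider: V_Th = V_CC·R_2/(R_1+R_2) = 13×3.3/36.3 = 1.18 V, R_Th = R_1‖R_2 = 3 kΩ.
Base-emitter loop: V_Th = I_B·R_Th + V_BE + (β+1)I_B·R_E, so I_B = (1.18 − 0.7) / (3 + 76×1.8) = 0.00345 mA.
I_C = β·I_B = 75×0.00345 = 0.258 mA, and I_E = (β+1)I_B = 0.262 mA.
V_CE = V_CC − I_C·R_C − I_E·R_E = 13 − 0.258×6.8 − 0.262×1.8 = 10.8 V.
V_CE = 10.8 V > 0.2 V confirms active-region operation.

I_C ≈ 0.26 mA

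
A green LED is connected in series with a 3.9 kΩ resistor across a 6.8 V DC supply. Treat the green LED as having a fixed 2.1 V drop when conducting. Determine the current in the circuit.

KVL around the loop: 6.8 = V_D + I·R = 2.1 + I × 3.9 kΩ.
So I = (6.8 − 2.1) / 3.9 kΩ = 4.7 / 3.9 = 1.21 mA.

I ≈ 1.2 mA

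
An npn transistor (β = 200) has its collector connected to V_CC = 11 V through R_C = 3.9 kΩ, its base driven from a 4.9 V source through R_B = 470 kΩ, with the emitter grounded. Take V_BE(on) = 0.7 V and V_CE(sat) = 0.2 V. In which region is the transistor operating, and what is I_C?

active; I_C ≈ 1.8 mA

Assume active. Base-emitter loop: I_B = (V_BB − V_BE)/R_B = (4.9 − 0.7)/470 = 0.00894 mA.
I_C = β·I_B = 200×0.00894 = 1.79 mA.
V_CE = V_CC − I_C·R_C = 11 − 1.79×3.9 = 4.03 V > V_CE(sat), so the active-region assumption holds.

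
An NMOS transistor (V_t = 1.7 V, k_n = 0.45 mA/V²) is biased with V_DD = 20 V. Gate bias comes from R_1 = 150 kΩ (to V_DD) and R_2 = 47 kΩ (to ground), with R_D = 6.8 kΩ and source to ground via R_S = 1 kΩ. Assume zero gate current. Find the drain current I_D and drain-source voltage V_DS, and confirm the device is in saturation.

I_D ≈ 0.98 mA, V_DS ≈ 12 V

V_G = V_DD·R_2/(R_1+R_2) = 20×47/197 = 4.77 V.
Assume saturation: I_D = (k_n/2)(V_GS − V_t)² with V_GS = V_G − I_D·R_S = 4.77 − 1·I_D.
Substituting gives 0.225·I_D² − 2.38·I_D + 2.12 = 0, with roots I_D = 0.982 or 9.61 mA.
The root I_D = 9.61 mA gives V_GS = -4.83 V ≤ V_t, so take I_D = 0.982 mA.
Then V_GS = 3.79 V and V_DS = V_DD − I_D(R_D+R_S) = 20 − 0.982×7.8 = 12.3 V.
Saturation requires V_DS ≥ V_GS − V_t = 2.09 V; 12.3 ≥ 2.09 ✓.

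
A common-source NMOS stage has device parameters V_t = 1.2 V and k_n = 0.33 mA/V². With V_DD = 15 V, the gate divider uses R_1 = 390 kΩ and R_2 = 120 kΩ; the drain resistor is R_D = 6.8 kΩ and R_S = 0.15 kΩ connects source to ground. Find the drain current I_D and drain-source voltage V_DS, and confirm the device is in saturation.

I_D ≈ 0.8 mA, V_DS ≈ 9.4 V

V_G = V_DD·R_2/(R_1+R_2) = 15×120/510 = 3.53 V.
Assume saturation: I_D = (k_n/2)(V_GS − V_t)² with V_GS = V_G − I_D·R_S = 3.53 − 0.15·I_D.
Substituting gives 0.00371·I_D² − 1.12·I_D + 0.895 = 0, with roots I_D = 0.805 or 300 mA.
The root I_D = 300 mA gives V_GS = -41.4 V ≤ V_t, so take I_D = 0.805 mA.
Then V_GS = 3.41 V and V_DS = V_DD − I_D(R_D+R_S) = 15 − 0.805×6.95 = 9.41 V.
Saturation requires V_DS ≥ V_GS − V_t = 2.21 V; 9.41 ≥ 2.21 ✓.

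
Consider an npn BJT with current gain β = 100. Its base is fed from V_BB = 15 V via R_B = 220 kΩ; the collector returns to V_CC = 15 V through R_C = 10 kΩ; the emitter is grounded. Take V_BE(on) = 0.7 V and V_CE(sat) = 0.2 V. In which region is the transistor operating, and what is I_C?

Assume active: I_B = (15 − 0.7)/220 = 0.065 mA, giving I_C = β·I_B = 6.5 mA.
But then V_CE = 15 − 6.5×10 = -50 V < V_CE(sat) = 0.2 V — impossible in the active region.
So the transistor is saturated. With V_CE = 0.2 V, I_C = (V_CC − 0.2)/R_C = 14.8/10 = 1.48 mA.
Check: β·I_B = 6.5 mA > I_C = 1.48 mA, confirming saturation.

saturation; I_C ≈ 1.5 mA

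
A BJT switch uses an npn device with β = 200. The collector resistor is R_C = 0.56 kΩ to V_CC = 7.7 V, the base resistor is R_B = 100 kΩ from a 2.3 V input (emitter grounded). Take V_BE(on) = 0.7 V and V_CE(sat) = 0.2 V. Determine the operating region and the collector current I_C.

active; I_C ≈ 3.2 mA

Assume active. Base-emitter loop: I_B = (V_BB − V_BE)/R_B = (2.3 − 0.7)/100 = 0.016 mA.
I_C = β·I_B = 200×0.016 = 3.2 mA.
V_CE = V_CC − I_C·R_C = 7.7 − 3.2×0.56 = 5.91 V > V_CE(sat), so the active-region assumption holds.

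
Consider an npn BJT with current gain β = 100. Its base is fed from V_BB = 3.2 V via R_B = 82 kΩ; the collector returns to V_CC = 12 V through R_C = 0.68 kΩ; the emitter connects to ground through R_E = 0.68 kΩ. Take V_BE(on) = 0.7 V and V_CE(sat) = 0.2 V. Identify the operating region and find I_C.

Assume active. Base-emitter loop: I_B = (V_BB − V_BE)/(R_B + (β+1)R_E) = (3.2 − 0.7)/(82 + 101×0.68) = 0.0166 mA.
I_C = β·I_B = 100×0.0166 = 1.66 mA.
V_CE = V_CC − I_C·R_C − I_E·R_E = 12 − 1.66×0.68 − 1.68×0.68 = 9.73 V > V_CE(sat), so the active-region assumption holds.

active; I_C ≈ 1.7 mA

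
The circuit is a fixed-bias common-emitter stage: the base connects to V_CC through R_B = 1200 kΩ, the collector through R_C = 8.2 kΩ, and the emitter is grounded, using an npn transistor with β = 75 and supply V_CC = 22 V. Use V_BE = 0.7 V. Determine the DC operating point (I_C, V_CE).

I_C ≈ 1.3 mA, V_CE ≈ 11 V

Base loop: V_CC = I_B·R_B + V_BE, so I_B = (22 − 0.7)/1200 kΩ = 0.0178 mA.
In the active region I_C = β·I_B = 75 × 0.0178 = 1.33 mA.
Collector loop: V_CE = V_CC − I_C·R_C = 22 − 1.33×8.2 = 11.1 V.
Since V_CE = 11.1 V > V_CE(sat) ≈ 0.2 V, the transistor is in the active region as assumed.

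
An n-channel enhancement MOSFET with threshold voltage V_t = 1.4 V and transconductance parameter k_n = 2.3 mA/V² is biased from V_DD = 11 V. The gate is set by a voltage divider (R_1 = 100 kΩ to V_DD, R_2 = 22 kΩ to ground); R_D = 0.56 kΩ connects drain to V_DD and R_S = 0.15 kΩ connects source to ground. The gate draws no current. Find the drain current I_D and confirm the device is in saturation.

V_G = V_DD·R_2/(R_1+R_2) = 11×22/122 = 1.98 V.
Assume saturation: I_D = (k_n/2)(V_GS − V_t)² with V_GS = V_G − I_D·R_S = 1.98 − 0.15·I_D.
Substituting gives 0.0259·I_D² − 1.2·I_D + 0.392 = 0, with roots I_D = 0.328 or 46.1 mA.
The root I_D = 46.1 mA gives V_GS = -4.93 V ≤ V_t, so take I_D = 0.328 mA.
Then V_GS = 1.93 V and V_DS = V_DD − I_D(R_D+R_S) = 11 − 0.328×0.71 = 10.8 V.
Saturation requires V_DS ≥ V_GS − V_t = 0.534 V; 10.8 ≥ 0.534 ✓.

I_D ≈ 0.33 mA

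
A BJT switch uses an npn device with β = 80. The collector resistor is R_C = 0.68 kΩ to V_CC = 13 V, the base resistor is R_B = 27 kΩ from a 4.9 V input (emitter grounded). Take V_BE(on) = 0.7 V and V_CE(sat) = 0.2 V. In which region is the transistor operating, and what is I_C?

active; I_C ≈ 12 mA

Assume active. Base-emitter loop: I_B = (V_BB − V_BE)/R_B = (4.9 − 0.7)/27 = 0.156 mA.
I_C = β·I_B = 80×0.156 = 12.4 mA.
V_CE = V_CC − I_C·R_C = 13 − 12.4×0.68 = 4.54 V > V_CE(sat), so the active-region assumption holds.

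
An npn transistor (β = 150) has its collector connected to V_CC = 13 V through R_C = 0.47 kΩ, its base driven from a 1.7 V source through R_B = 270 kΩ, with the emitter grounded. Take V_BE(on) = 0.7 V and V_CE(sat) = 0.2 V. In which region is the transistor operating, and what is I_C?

active; I_C ≈ 0.56 mA

Assume active. Base-emitter loop: I_B = (V_BB − V_BE)/R_B = (1.7 − 0.7)/270 = 0.0037 mA.
I_C = β·I_B = 150×0.0037 = 0.556 mA.
V_CE = V_CC − I_C·R_C = 13 − 0.556×0.47 = 12.7 V > V_CE(sat), so the active-region assumption holds.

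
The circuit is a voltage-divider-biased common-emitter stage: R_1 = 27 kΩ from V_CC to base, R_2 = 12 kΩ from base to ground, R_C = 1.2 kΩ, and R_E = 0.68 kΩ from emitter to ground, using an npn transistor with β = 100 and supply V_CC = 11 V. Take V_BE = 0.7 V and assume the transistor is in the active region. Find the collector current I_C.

I_C ≈ 3.5 mA

Thevenize the base divider: V_Th = V_CC·R_2/(R_1+R_2) = 11×12/39 = 3.38 V, R_Th = R_1‖R_2 = 8.31 kΩ.
Base-emitter loop: V_Th = I_B·R_Th + V_BE + (β+1)I_B·R_E, so I_B = (3.38 − 0.7) / (8.31 + 101×0.68) = 0.0349 mA.
I_C = β·I_B = 100×0.0349 = 3.49 mA, and I_E = (β+1)I_B = 3.52 mA.
V_CE = V_CC − I_C·R_C − I_E·R_E = 11 − 3.49×1.2 − 3.52×0.68 = 4.42 V.
V_CE = 4.42 V > 0.2 V confirms active-region operation.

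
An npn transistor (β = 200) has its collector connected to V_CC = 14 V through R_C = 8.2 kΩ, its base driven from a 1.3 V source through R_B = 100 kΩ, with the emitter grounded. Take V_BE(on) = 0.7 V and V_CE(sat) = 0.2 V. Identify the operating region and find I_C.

Assume active. Base-emitter loop: I_B = (V_BB − V_BE)/R_B = (1.3 − 0.7)/100 = 0.006 mA.
I_C = β·I_B = 200×0.006 = 1.2 mA.
V_CE = V_CC − I_C·R_C = 14 − 1.2×8.2 = 4.16 V > V_CE(sat), so the active-region assumption holds.

active; I_C ≈ 1.2 mA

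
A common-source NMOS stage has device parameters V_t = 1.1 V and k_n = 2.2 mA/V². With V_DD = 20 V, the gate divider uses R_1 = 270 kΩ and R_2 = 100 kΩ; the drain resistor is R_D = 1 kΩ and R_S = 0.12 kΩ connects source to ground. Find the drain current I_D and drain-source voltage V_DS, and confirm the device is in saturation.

I_D ≈ 10 mA, V_DS ≈ 8.4 V

V_G = V_DD·R_2/(R_1+R_2) = 20×100/370 = 5.41 V.
Assume saturation: I_D = (k_n/2)(V_GS − V_t)² with V_GS = V_G − I_D·R_S = 5.41 − 0.12·I_D.
Substituting gives 0.0158·I_D² − 2.14·I_D + 20.4 = 0, with roots I_D = 10.3 or 125 mA.
The root I_D = 125 mA gives V_GS = -9.54 V ≤ V_t, so take I_D = 10.3 mA.
Then V_GS = 4.17 V and V_DS = V_DD − I_D(R_D+R_S) = 20 − 10.3×1.12 = 8.42 V.
Saturation requires V_DS ≥ V_GS − V_t = 3.07 V; 8.42 ≥ 3.07 ✓.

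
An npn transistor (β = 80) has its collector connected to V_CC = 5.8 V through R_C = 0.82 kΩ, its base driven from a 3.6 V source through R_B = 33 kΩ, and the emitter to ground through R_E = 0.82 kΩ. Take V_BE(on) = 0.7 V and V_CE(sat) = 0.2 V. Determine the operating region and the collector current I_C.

Assume active. Base-emitter loop: I_B = (V_BB − V_BE)/(R_B + (β+1)R_E) = (3.6 − 0.7)/(33 + 81×0.82) = 0.0292 mA.
I_C = β·I_B = 80×0.0292 = 2.33 mA.
V_CE = V_CC − I_C·R_C − I_E·R_E = 5.8 − 2.33×0.82 − 2.36×0.82 = 1.95 V > V_CE(sat), so the active-region assumption holds.

active; I_C ≈ 2.3 mA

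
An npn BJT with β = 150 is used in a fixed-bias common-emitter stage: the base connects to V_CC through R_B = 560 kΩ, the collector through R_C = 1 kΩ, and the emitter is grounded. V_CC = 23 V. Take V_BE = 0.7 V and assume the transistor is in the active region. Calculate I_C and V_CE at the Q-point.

Base loop: V_CC = I_B·R_B + V_BE, so I_B = (23 − 0.7)/560 kΩ = 0.0398 mA.
In the active region I_C = β·I_B = 150 × 0.0398 = 5.97 mA.
Collector loop: V_CE = V_CC − I_C·R_C = 23 − 5.97×1 = 17 V.
Since V_CE = 17 V > V_CE(sat) ≈ 0.2 V, the transistor is in the active region as assumed.

I_C ≈ 6 mA, V_CE ≈ 17 V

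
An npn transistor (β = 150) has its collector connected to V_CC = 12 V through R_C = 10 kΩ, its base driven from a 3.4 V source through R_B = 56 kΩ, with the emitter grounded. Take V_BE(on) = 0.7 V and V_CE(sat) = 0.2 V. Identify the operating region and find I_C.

Assume active: I_B = (3.4 − 0.7)/56 = 0.0482 mA, giving I_C = β·I_B = 7.23 mA.
But then V_CE = 12 − 7.23×10 = -60.3 V < V_CE(sat) = 0.2 V — impossible in the active region.
So the transistor is saturated. With V_CE = 0.2 V, I_C = (V_CC − 0.2)/R_C = 11.8/10 = 1.18 mA.
Check: β·I_B = 7.23 mA > I_C = 1.18 mA, confirming saturation.

saturation; I_C ≈ 1.2 mA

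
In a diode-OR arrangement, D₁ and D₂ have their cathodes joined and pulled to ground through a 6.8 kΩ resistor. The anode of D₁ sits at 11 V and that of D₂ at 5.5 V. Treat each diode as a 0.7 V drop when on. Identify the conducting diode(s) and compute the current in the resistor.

Assume both conduct. Then node N would need to be at both 11−0.7 = 10.3 V and 5.5−0.7 = 4.8 V, which is impossible.
Assume only D₁ conducts: V_N = 11 − 0.7 = 10.3 V, so I_R = 10.3/6.8 = 1.51 mA.
Check D₂: its anode-to-cathode voltage is 5.5 − 10.3 = -4.8 V < 0.7 V, so it is off. The assumption is consistent.

Only D₁ conducts; I_R ≈ 1.5 mA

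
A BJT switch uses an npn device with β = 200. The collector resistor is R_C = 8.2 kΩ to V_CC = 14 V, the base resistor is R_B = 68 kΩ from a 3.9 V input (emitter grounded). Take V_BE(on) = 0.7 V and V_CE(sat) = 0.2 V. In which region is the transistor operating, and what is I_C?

saturation; I_C ≈ 1.7 mA

Assume active: I_B = (3.9 − 0.7)/68 = 0.0471 mA, giving I_C = β·I_B = 9.41 mA.
But then V_CE = 14 − 9.41×8.2 = -63.2 V < V_CE(sat) = 0.2 V — impossible in the active region.
So the transistor is saturated. With V_CE = 0.2 V, I_C = (V_CC − 0.2)/R_C = 13.8/8.2 = 1.68 mA.
Check: β·I_B = 9.41 mA > I_C = 1.68 mA, confirming saturation.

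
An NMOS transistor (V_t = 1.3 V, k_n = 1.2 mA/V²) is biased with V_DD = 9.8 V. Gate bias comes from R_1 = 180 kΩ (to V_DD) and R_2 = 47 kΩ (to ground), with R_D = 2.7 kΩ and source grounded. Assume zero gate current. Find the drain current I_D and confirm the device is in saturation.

I_D ≈ 0.32 mA

V_G = V_DD·R_2/(R_1+R_2) = 9.8×47/227 = 2.03 V. With the source grounded, V_GS = V_G = 2.03 V.
Assume saturation: I_D = (k_n/2)(V_GS − V_t)² = (1.2/2)×(2.03 − 1.3)² = 0.6×0.729² = 0.319 mA.
V_DS = V_DD − I_D·R_D = 9.8 − 0.319×2.7 = 8.94 V.
Saturation requires V_DS ≥ V_GS − V_t = 0.729 V; 8.94 ≥ 0.729 ✓.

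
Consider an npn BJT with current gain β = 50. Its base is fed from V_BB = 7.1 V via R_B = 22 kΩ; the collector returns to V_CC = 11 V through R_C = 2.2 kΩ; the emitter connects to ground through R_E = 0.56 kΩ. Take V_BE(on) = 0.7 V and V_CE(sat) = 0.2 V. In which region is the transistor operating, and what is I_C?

saturation; I_C ≈ 3.9 mA

Assume active: I_B = (7.1 − 0.7)/(22 + 51×0.56) = 0.127 mA, I_C = β·I_B = 6.33 mA.
Then V_CE = 11 − 6.33×2.2 − 6.46×0.56 = -6.54 V < 0.2 V — the active assumption fails.
Re-solve with V_CE = 0.2 V. KCL at the emitter: V_E/R_E = (V_BB−0.7−V_E)/R_B + (V_CC−0.2−V_E)/R_C, giving V_E = 2.28 V.
I_C = (V_CC − 0.2 − V_E)/R_C = (10.8 − 2.28)/2.2 = 3.88 mA.
Check: I_B = (6.4 − 2.28)/22 = 0.187 mA, and β·I_B = 9.37 mA > I_C, confirming saturation.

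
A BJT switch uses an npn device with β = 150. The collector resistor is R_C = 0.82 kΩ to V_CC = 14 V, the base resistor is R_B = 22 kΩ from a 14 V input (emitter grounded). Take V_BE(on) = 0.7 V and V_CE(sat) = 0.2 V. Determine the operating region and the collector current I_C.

Assume active: I_B = (14 − 0.7)/22 = 0.605 mA, giving I_C = β·I_B = 90.7 mA.
But then V_CE = 14 − 90.7×0.82 = -60.4 V < V_CE(sat) = 0.2 V — impossible in the active region.
So the transistor is saturated. With V_CE = 0.2 V, I_C = (V_CC − 0.2)/R_C = 13.8/0.82 = 16.8 mA.
Check: β·I_B = 90.7 mA > I_C = 16.8 mA, confirming saturation.

saturation; I_C ≈ 17 mA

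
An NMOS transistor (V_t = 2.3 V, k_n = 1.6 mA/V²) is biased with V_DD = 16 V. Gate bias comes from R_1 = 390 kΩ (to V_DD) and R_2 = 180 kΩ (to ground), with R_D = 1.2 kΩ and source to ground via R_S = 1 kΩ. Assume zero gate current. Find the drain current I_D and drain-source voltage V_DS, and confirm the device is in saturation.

I_D ≈ 1.4 mA, V_DS ≈ 13 V

V_G = V_DD·R_2/(R_1+R_2) = 16×180/570 = 5.05 V.
Assume saturation: I_D = (k_n/2)(V_GS − V_t)² with V_GS = V_G − I_D·R_S = 5.05 − 1·I_D.
Substituting gives 0.8·I_D² − 5.4·I_D + 6.06 = 0, with roots I_D = 1.42 or 5.34 mA.
The root I_D = 5.34 mA gives V_GS = -0.282 V ≤ V_t, so take I_D = 1.42 mA.
Then V_GS = 3.63 V and V_DS = V_DD − I_D(R_D+R_S) = 16 − 1.42×2.2 = 12.9 V.
Saturation requires V_DS ≥ V_GS − V_t = 1.33 V; 12.9 ≥ 1.33 ✓.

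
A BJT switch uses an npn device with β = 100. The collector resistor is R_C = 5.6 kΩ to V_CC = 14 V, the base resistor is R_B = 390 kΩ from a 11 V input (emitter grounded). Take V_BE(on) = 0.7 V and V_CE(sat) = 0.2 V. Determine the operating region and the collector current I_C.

saturation; I_C ≈ 2.5 mA

Assume active: I_B = (11 − 0.7)/390 = 0.0264 mA, giving I_C = β·I_B = 2.64 mA.
But then V_CE = 14 − 2.64×5.6 = -0.79 V < V_CE(sat) = 0.2 V — impossible in the active region.
So the transistor is saturated. With V_CE = 0.2 V, I_C = (V_CC − 0.2)/R_C = 13.8/5.6 = 2.46 mA.
Check: β·I_B = 2.64 mA > I_C = 2.46 mA, confirming saturation.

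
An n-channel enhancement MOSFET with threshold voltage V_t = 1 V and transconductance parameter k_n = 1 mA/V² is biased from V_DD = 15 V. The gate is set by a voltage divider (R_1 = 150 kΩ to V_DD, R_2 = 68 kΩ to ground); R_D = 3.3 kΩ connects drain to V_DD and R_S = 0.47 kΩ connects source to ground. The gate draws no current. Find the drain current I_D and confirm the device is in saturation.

I_D ≈ 2.8 mA

V_G = V_DD·R_2/(R_1+R_2) = 15×68/218 = 4.68 V.
Assume saturation: I_D = (k_n/2)(V_GS − V_t)² with V_GS = V_G − I_D·R_S = 4.68 − 0.47·I_D.
Substituting gives 0.11·I_D² − 2.73·I_D + 6.77 = 0, with roots I_D = 2.8 or 21.9 mA.
The root I_D = 21.9 mA gives V_GS = -5.62 V ≤ V_t, so take I_D = 2.8 mA.
Then V_GS = 3.36 V and V_DS = V_DD − I_D(R_D+R_S) = 15 − 2.8×3.77 = 4.46 V.
Saturation requires V_DS ≥ V_GS − V_t = 2.36 V; 4.46 ≥ 2.36 ✓.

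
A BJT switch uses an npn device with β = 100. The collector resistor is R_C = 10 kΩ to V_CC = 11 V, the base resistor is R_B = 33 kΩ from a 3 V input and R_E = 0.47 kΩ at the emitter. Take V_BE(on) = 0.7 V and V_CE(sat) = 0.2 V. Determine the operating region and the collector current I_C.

saturation; I_C ≈ 1 mA

Assume active: I_B = (3 − 0.7)/(33 + 101×0.47) = 0.0286 mA, I_C = β·I_B = 2.86 mA.
Then V_CE = 11 − 2.86×10 − 2.89×0.47 = -18.9 V < 0.2 V — the active assumption fails.
Re-solve with V_CE = 0.2 V. KCL at the emitter: V_E/R_E = (V_BB−0.7−V_E)/R_B + (V_CC−0.2−V_E)/R_C, giving V_E = 0.509 V.
I_C = (V_CC − 0.2 − V_E)/R_C = (10.8 − 0.509)/10 = 1.03 mA.
Check: I_B = (2.3 − 0.509)/33 = 0.0543 mA, and β·I_B = 5.43 mA > I_C, confirming saturation.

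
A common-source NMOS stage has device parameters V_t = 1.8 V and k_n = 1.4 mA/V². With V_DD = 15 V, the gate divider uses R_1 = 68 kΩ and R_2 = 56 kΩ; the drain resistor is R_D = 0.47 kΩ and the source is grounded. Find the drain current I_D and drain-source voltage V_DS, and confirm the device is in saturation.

V_G = V_DD·R_2/(R_1+R_2) = 15×56/124 = 6.77 V. With the source grounded, V_GS = V_G = 6.77 V.
Assume saturation: I_D = (k_n/2)(V_GS − V_t)² = (1.4/2)×(6.77 − 1.8)² = 0.7×4.97² = 17.3 mA.
V_DS = V_DD − I_D·R_D = 15 − 17.3×0.47 = 6.86 V.
Saturation requires V_DS ≥ V_GS − V_t = 4.97 V; 6.86 ≥ 4.97 ✓.

I_D ≈ 17 mA, V_DS ≈ 6.9 V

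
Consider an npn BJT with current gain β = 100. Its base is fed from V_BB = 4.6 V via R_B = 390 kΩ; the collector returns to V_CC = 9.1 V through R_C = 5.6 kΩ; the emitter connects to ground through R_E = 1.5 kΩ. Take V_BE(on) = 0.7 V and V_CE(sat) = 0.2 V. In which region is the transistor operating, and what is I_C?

active; I_C ≈ 0.72 mA

Assume active. Base-emitter loop: I_B = (V_BB − V_BE)/(R_B + (β+1)R_E) = (4.6 − 0.7)/(390 + 101×1.5) = 0.0072 mA.
I_C = β·I_B = 100×0.0072 = 0.72 mA.
V_CE = V_CC − I_C·R_C − I_E·R_E = 9.1 − 0.72×5.6 − 0.727×1.5 = 3.98 V > V_CE(sat), so the active-region assumption holds.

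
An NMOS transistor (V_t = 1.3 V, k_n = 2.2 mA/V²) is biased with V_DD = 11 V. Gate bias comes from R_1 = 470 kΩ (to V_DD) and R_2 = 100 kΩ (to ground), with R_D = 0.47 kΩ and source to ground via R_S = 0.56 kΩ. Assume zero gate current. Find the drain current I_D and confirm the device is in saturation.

I_D ≈ 0.26 mA

V_G = V_DD·R_2/(R_1+R_2) = 11×100/570 = 1.93 V.
Assume saturation: I_D = (k_n/2)(V_GS − V_t)² with V_GS = V_G − I_D·R_S = 1.93 − 0.56·I_D.
Substituting gives 0.345·I_D² − 1.78·I_D + 0.436 = 0, with roots I_D = 0.259 or 4.89 mA.
The root I_D = 4.89 mA gives V_GS = -0.808 V ≤ V_t, so take I_D = 0.259 mA.
Then V_GS = 1.78 V and V_DS = V_DD − I_D(R_D+R_S) = 11 − 0.259×1.03 = 10.7 V.
Saturation requires V_DS ≥ V_GS − V_t = 0.485 V; 10.7 ≥ 0.485 ✓.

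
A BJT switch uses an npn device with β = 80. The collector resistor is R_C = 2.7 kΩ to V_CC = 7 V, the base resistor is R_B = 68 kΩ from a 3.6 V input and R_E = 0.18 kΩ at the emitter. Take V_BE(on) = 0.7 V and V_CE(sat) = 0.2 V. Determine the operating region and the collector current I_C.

saturation; I_C ≈ 2.4 mA

Assume active: I_B = (3.6 − 0.7)/(68 + 81×0.18) = 0.0351 mA, I_C = β·I_B = 2.81 mA.
Then V_CE = 7 − 2.81×2.7 − 2.84×0.18 = -1.1 V < 0.2 V — the active assumption fails.
Re-solve with V_CE = 0.2 V. KCL at the emitter: V_E/R_E = (V_BB−0.7−V_E)/R_B + (V_CC−0.2−V_E)/R_C, giving V_E = 0.431 V.
I_C = (V_CC − 0.2 − V_E)/R_C = (6.8 − 0.431)/2.7 = 2.36 mA.
Check: I_B = (2.9 − 0.431)/68 = 0.0363 mA, and β·I_B = 2.9 mA > I_C, confirming saturation.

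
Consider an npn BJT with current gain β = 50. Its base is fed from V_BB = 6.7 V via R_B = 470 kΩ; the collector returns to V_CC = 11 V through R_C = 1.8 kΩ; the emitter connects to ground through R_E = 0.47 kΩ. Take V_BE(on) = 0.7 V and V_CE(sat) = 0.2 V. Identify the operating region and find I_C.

active; I_C ≈ 0.61 mA

Assume active. Base-emitter loop: I_B = (V_BB − V_BE)/(R_B + (β+1)R_E) = (6.7 − 0.7)/(470 + 51×0.47) = 0.0121 mA.
I_C = β·I_B = 50×0.0121 = 0.607 mA.
V_CE = V_CC − I_C·R_C − I_E·R_E = 11 − 0.607×1.8 − 0.619×0.47 = 9.62 V > V_CE(sat), so the active-region assumption holds.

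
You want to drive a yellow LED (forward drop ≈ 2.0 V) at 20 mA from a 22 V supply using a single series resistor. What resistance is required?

R ≈ 1 kΩ

The resistor drops V_S − V_D = 22 − 2.0 = 20 V at 20 mA.
R = 20 V / 20 mA = 1 kΩ.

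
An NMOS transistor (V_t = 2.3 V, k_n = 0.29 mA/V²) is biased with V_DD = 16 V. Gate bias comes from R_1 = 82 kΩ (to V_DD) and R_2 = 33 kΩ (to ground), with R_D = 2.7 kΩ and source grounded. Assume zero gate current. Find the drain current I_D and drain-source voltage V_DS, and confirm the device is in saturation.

I_D ≈ 0.76 mA, V_DS ≈ 14 V

V_G = V_DD·R_2/(R_1+R_2) = 16×33/115 = 4.59 V. With the source grounded, V_GS = V_G = 4.59 V.
Assume saturation: I_D = (k_n/2)(V_GS − V_t)² = (0.29/2)×(4.59 − 2.3)² = 0.145×2.29² = 0.761 mA.
V_DS = V_DD − I_D·R_D = 16 − 0.761×2.7 = 13.9 V.
Saturation requires V_DS ≥ V_GS − V_t = 2.29 V; 13.9 ≥ 2.29 ✓.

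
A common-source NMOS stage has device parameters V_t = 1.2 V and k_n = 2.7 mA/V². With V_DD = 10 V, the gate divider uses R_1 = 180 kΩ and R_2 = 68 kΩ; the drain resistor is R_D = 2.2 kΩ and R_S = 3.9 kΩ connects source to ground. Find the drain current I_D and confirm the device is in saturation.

I_D ≈ 0.28 mA

V_G = V_DD·R_2/(R_1+R_2) = 10×68/248 = 2.74 V.
Assume saturation: I_D = (k_n/2)(V_GS − V_t)² with V_GS = V_G − I_D·R_S = 2.74 − 3.9·I_D.
Substituting gives 20.5·I_D² − 17.2·I_D + 3.21 = 0, with roots I_D = 0.279 or 0.561 mA.
The root I_D = 0.561 mA gives V_GS = 0.556 V ≤ V_t, so take I_D = 0.279 mA.
Then V_GS = 1.65 V and V_DS = V_DD − I_D(R_D+R_S) = 10 − 0.279×6.1 = 8.3 V.
Saturation requires V_DS ≥ V_GS − V_t = 0.454 V; 8.3 ≥ 0.454 ✓.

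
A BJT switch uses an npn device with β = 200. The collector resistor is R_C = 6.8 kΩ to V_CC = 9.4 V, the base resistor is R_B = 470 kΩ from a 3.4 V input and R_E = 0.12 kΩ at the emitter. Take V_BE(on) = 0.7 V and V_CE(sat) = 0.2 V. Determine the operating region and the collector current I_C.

Assume active. Base-emitter loop: I_B = (V_BB − V_BE)/(R_B + (β+1)R_E) = (3.4 − 0.7)/(470 + 201×0.12) = 0.00546 mA.
I_C = β·I_B = 200×0.00546 = 1.09 mA.
V_CE = V_CC − I_C·R_C − I_E·R_E = 9.4 − 1.09×6.8 − 1.1×0.12 = 1.84 V > V_CE(sat), so the active-region assumption holds.

active; I_C ≈ 1.1 mA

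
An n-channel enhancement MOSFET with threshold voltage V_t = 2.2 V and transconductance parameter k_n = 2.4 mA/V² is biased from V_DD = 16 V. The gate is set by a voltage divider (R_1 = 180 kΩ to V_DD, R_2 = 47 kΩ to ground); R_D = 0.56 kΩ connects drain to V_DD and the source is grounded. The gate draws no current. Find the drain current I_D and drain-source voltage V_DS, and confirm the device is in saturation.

V_G = V_DD·R_2/(R_1+R_2) = 16×47/227 = 3.31 V. With the source grounded, V_GS = V_G = 3.31 V.
Assume saturation: I_D = (k_n/2)(V_GS − V_t)² = (2.4/2)×(3.31 − 2.2)² = 1.2×1.11² = 1.49 mA.
V_DS = V_DD − I_D·R_D = 16 − 1.49×0.56 = 15.2 V.
Saturation requires V_DS ≥ V_GS − V_t = 1.11 V; 15.2 ≥ 1.11 ✓.

I_D ≈ 1.5 mA, V_DS ≈ 15 V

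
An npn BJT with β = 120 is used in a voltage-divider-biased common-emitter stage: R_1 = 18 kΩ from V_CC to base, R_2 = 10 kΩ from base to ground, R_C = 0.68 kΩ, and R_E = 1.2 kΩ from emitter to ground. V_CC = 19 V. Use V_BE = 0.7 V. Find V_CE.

Thevenize the base divider: V_Th = V_CC·R_2/(R_1+R_2) = 19×10/28 = 6.79 V, R_Th = R_1‖R_2 = 6.43 kΩ.
Base-emitter loop: V_Th = I_B·R_Th + V_BE + (β+1)I_B·R_E, so I_B = (6.79 − 0.7) / (6.43 + 121×1.2) = 0.0401 mA.
I_C = β·I_B = 120×0.0401 = 4.82 mA, and I_E = (β+1)I_B = 4.86 mA.
V_CE = V_CC − I_C·R_C − I_E·R_E = 19 − 4.82×0.68 − 4.86×1.2 = 9.9 V.
V_CE = 9.9 V > 0.2 V confirms active-region operation.

V_CE ≈ 9.9 V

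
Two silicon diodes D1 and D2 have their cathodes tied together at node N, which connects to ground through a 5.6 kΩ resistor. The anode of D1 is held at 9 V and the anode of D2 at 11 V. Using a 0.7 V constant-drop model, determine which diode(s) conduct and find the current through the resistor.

Assume both conduct. Then node N would need to be at both 9−0.7 = 8.3 V and 11−0.7 = 10.3 V, which is impossible.
Assume only D2 conducts: V_N = 11 − 0.7 = 10.3 V, so I_R = 10.3/5.6 = 1.84 mA.
Check D1: its anode-to-cathode voltage is 9 − 10.3 = -1.3 V < 0.7 V, so it is off. The assumption is consistent.

Only D2 conducts; I_R ≈ 1.8 mA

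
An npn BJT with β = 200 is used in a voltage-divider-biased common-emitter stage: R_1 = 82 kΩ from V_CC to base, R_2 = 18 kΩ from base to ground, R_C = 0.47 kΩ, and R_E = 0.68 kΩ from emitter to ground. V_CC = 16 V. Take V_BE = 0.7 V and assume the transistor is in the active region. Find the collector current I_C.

I_C ≈ 2.9 mA

Thevenize the base divider: V_Th = V_CC·R_2/(R_1+R_2) = 16×18/100 = 2.88 V, R_Th = R_1‖R_2 = 14.8 kΩ.
Base-emitter loop: V_Th = I_B·R_Th + V_BE + (β+1)I_B·R_E, so I_B = (2.88 − 0.7) / (14.8 + 201×0.68) = 0.0144 mA.
I_C = β·I_B = 200×0.0144 = 2.88 mA, and I_E = (β+1)I_B = 2.89 mA.
V_CE = V_CC − I_C·R_C − I_E·R_E = 16 − 2.88×0.47 − 2.89×0.68 = 12.7 V.
V_CE = 12.7 V > 0.2 V confirms active-region operation.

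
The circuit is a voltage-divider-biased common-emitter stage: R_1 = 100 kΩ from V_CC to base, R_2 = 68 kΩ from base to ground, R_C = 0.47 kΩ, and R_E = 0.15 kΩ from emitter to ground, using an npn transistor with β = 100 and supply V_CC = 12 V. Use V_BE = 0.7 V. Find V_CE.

V_CE ≈ 7.4 V

Thevenize the base divider: V_Th = V_CC·R_2/(R_1+R_2) = 12×68/168 = 4.86 V, R_Th = R_1‖R_2 = 40.5 kΩ.
Base-emitter loop: V_Th = I_B·R_Th + V_BE + (β+1)I_B·R_E, so I_B = (4.86 − 0.7) / (40.5 + 101×0.15) = 0.0747 mA.
I_C = β·I_B = 100×0.0747 = 7.47 mA, and I_E = (β+1)I_B = 7.55 mA.
V_CE = V_CC − I_C·R_C − I_E·R_E = 12 − 7.47×0.47 − 7.55×0.15 = 7.36 V.
V_CE = 7.36 V > 0.2 V confirms active-region operation.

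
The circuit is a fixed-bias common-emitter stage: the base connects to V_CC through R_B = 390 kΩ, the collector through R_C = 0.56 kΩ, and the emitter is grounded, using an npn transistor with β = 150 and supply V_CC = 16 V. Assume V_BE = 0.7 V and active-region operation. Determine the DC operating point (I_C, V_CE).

Base loop: V_CC = I_B·R_B + V_BE, so I_B = (16 − 0.7)/390 kΩ = 0.0392 mA.
In the active region I_C = β·I_B = 150 × 0.0392 = 5.88 mA.
Collector loop: V_CE = V_CC − I_C·R_C = 16 − 5.88×0.56 = 12.7 V.
Since V_CE = 12.7 V > V_CE(sat) ≈ 0.2 V, the transistor is in the active region as assumed.

I_C ≈ 5.9 mA, V_CE ≈ 13 V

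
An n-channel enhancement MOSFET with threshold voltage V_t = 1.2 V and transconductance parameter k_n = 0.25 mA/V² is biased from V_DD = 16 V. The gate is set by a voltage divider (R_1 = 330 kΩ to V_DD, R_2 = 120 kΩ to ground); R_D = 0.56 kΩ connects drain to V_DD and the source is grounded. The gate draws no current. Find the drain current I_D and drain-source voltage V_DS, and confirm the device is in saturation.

V_G = V_DD·R_2/(R_1+R_2) = 16×120/450 = 4.27 V. With the source grounded, V_GS = V_G = 4.27 V.
Assume saturation: I_D = (k_n/2)(V_GS − V_t)² = (0.25/2)×(4.27 − 1.2)² = 0.125×3.07² = 1.18 mA.
V_DS = V_DD − I_D·R_D = 16 − 1.18×0.56 = 15.3 V.
Saturation requires V_DS ≥ V_GS − V_t = 3.07 V; 15.3 ≥ 3.07 ✓.

I_D ≈ 1.2 mA, V_DS ≈ 15 V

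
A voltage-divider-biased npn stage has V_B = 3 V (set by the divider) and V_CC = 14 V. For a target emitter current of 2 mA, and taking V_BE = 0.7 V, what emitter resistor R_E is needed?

V_E = V_B − V_BE = 3 − 0.7 = 2.3 V.
R_E = V_E / I_E = 2.3 / 2 = 1.15 kΩ.

R_E ≈ 1.1 kΩ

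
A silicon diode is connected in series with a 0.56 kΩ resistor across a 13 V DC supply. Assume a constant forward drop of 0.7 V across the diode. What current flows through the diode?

I ≈ 22 mA

KVL around the loop: 13 = V_D + I·R = 0.7 + I × 0.56 kΩ.
So I = (13 − 0.7) / 0.56 kΩ = 12.3 / 0.56 = 22 mA.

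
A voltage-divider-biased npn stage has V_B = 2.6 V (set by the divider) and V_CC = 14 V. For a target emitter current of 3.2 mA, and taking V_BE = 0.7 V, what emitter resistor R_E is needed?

V_E = V_B − V_BE = 2.6 − 0.7 = 1.9 V.
R_E = V_E / I_E = 1.9 / 3.2 = 0.594 kΩ.

R_E ≈ 0.59 kΩ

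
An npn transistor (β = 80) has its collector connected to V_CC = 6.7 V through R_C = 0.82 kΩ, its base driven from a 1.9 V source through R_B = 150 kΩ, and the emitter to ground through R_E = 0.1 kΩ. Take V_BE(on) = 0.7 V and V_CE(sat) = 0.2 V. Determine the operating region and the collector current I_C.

Assume active. Base-emitter loop: I_B = (V_BB − V_BE)/(R_B + (β+1)R_E) = (1.9 − 0.7)/(150 + 81×0.1) = 0.00759 mA.
I_C = β·I_B = 80×0.00759 = 0.607 mA.
V_CE = V_CC − I_C·R_C − I_E·R_E = 6.7 − 0.607×0.82 − 0.615×0.1 = 6.14 V > V_CE(sat), so the active-region assumption holds.

active; I_C ≈ 0.61 mA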